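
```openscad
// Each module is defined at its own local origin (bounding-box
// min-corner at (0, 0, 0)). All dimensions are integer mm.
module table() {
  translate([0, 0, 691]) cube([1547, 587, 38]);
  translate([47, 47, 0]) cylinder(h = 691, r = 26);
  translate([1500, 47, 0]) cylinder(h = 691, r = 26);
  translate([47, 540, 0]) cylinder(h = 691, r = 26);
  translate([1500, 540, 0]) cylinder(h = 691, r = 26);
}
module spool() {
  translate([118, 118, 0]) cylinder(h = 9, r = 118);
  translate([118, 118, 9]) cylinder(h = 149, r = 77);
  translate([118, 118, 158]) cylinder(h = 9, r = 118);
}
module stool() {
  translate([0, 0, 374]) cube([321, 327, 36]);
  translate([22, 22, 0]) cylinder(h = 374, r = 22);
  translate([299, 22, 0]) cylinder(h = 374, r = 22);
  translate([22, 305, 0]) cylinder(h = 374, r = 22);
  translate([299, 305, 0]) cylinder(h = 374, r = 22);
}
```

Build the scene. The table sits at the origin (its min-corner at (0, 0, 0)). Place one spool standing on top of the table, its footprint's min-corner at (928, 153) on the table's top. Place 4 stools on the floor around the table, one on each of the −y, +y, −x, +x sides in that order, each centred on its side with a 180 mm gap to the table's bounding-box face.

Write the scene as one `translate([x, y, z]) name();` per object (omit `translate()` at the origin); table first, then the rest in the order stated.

table();
translate([928, 153, 729]) spool();
translate([613, -507, 0]) stool();
translate([613, 767, 0]) stool();
translate([-501, 130, 0]) stool();
translate([1727, 130, 0]) stool();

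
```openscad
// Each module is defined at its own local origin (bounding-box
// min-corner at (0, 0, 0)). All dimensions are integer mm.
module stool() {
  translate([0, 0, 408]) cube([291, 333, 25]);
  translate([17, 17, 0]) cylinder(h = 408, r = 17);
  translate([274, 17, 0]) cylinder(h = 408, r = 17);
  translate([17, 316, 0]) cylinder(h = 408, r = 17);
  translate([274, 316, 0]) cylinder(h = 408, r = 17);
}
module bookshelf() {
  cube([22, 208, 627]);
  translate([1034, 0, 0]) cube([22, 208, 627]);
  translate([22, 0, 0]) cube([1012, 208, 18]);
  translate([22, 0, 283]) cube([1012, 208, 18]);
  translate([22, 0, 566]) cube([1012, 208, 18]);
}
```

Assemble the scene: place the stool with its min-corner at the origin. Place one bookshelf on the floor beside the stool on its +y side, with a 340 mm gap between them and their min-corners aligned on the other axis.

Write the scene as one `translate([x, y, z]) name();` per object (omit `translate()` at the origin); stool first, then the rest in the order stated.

stool();
translate([0, 673, 0]) bookshelf();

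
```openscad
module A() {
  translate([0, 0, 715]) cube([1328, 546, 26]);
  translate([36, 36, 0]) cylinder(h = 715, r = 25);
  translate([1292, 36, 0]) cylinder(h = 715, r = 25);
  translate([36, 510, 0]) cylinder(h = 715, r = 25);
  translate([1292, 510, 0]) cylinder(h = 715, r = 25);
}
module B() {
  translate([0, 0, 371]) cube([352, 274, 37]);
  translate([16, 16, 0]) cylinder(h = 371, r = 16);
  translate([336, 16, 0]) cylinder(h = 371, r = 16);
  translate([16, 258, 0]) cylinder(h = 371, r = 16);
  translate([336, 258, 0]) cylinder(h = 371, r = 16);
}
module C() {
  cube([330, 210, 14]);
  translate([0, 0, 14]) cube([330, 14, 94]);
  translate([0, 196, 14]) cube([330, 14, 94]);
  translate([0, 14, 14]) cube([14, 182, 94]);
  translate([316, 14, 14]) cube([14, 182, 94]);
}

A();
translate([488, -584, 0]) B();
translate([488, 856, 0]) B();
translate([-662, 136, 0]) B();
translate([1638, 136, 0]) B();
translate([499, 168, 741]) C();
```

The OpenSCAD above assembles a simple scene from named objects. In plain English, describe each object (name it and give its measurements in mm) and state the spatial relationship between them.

A is a rectangular dining table. The top is 1328×546×26 mm with its upper surface at z = 741 mm. It stands on four round legs of 50 mm diameter, each leg's bounding box inset 11 mm from the nearest pair of top edges, running from the floor to the underside of the top.

B is a four-legged stool. The seat is a 352×274×37 mm slab whose top surface is at z = 408 mm; four round legs, each 32 mm in diameter, run from the floor (z = 0) to the underside of the seat, each leg's axis is inset half a diameter from the nearest pair of seat edges (so the leg's bounding box is flush with the corner).

C is an open storage box with external size 330×210×108 mm and wall thickness 14 mm (the base is also 14 mm thick). The base covers the whole footprint; the four walls stand on the base, with the y-facing walls full-width and the x-facing walls fitting between their inner faces.

Four stools sit around the table at the −y, +y, −x, +x sides. The open box is on top of the table, centred.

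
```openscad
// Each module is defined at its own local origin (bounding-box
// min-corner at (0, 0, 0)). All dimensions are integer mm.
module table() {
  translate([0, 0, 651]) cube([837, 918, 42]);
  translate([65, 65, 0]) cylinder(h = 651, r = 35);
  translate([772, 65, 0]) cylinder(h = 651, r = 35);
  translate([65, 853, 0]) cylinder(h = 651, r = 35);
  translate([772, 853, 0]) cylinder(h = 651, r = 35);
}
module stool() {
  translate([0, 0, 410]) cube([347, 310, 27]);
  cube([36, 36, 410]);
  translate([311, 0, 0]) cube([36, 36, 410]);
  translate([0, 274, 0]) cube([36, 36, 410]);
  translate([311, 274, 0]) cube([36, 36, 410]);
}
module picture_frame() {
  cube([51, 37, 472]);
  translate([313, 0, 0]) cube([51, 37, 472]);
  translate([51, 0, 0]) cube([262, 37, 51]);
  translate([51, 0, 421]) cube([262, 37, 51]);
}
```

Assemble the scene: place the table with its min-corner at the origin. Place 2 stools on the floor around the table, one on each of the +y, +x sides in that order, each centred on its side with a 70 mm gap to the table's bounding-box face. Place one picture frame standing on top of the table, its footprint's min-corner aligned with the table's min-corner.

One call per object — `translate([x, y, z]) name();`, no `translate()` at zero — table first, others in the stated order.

table();
translate([245, 988, 0]) stool();
translate([907, 304, 0]) stool();
translate([0, 0, 693]) picture_frame();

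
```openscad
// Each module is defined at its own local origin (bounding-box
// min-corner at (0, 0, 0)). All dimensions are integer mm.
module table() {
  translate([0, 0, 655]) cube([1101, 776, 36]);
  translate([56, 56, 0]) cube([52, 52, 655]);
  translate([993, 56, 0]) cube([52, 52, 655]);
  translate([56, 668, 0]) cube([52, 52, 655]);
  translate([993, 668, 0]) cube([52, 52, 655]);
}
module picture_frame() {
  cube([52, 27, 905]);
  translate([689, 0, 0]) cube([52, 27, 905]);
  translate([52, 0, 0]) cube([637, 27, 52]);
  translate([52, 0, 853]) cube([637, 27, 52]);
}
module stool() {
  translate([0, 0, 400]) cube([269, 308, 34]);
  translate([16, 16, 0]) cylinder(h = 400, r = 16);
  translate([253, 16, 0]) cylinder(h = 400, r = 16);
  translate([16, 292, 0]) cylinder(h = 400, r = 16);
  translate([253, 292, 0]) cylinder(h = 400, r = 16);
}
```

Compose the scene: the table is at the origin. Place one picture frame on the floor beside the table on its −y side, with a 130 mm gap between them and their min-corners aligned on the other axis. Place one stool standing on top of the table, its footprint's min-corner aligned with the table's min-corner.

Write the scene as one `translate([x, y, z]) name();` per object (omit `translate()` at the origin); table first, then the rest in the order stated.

table();
translate([0, -157, 0]) picture_frame();
translate([0, 0, 691]) stool();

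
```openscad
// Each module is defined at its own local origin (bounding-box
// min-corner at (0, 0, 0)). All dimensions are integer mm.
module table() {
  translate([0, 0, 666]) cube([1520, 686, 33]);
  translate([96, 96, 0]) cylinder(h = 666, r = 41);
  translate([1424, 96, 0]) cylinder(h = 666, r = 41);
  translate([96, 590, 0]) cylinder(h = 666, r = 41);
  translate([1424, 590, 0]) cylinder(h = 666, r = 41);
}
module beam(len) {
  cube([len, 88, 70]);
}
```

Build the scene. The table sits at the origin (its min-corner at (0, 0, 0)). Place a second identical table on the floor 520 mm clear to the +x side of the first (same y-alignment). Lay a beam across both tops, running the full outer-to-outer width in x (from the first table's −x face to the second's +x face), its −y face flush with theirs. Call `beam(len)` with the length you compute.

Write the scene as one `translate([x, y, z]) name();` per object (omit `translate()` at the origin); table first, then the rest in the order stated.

table();
translate([2040, 0, 0]) table();
translate([0, 0, 699]) beam(3560);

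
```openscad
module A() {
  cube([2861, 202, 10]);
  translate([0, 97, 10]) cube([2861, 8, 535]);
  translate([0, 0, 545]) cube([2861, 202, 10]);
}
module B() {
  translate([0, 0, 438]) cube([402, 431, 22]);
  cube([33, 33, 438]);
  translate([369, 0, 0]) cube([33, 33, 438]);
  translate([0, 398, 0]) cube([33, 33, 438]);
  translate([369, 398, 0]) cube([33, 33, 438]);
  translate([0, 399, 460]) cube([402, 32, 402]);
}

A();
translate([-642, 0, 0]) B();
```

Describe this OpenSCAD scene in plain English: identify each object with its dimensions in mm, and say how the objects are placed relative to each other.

A is an I-beam lying along x, 2861 mm long. Overall section height 555 mm. Two flanges 202 mm wide (y) and 10 mm thick, one on the floor and one at the top; a web 8 mm thick runs between them, centred on the flange width.

B is a chair. The seat is a 402×431×22 mm slab with its top at z = 460 mm, on four 33×33 mm corner legs (flush with the seat edges, standing on z = 0). A flat backrest 32 mm thick, 402 mm tall, spans the full seat width and rises from the seat top along its +y edge, rear face flush with the rear of the seat.

The chair is on the floor beside the I-beam on its −x side.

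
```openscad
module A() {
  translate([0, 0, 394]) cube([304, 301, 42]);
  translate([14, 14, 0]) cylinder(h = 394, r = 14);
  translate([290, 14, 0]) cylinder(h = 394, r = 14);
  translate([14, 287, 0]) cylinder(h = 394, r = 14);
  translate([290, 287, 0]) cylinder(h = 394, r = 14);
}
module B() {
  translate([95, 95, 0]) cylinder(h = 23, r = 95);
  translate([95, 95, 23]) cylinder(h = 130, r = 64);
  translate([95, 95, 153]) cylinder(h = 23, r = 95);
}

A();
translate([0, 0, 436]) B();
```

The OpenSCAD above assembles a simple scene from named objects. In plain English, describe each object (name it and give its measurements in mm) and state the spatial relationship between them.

A is a four-legged stool. The seat is a 304×301×42 mm slab whose top surface is at z = 436 mm; four round legs, each 28 mm in diameter, run from the floor (z = 0) to the underside of the seat, each leg's axis is inset half a diameter from the nearest pair of seat edges (so the leg's bounding box is flush with the corner).

B is a spool: two coaxial disc flanges of radius 95 mm and thickness 23 mm, joined by a core cylinder of radius 64 mm and height 130 mm. The lower flange rests on z = 0 and the three cylinders share a vertical axis.

The spool is on top of the stool.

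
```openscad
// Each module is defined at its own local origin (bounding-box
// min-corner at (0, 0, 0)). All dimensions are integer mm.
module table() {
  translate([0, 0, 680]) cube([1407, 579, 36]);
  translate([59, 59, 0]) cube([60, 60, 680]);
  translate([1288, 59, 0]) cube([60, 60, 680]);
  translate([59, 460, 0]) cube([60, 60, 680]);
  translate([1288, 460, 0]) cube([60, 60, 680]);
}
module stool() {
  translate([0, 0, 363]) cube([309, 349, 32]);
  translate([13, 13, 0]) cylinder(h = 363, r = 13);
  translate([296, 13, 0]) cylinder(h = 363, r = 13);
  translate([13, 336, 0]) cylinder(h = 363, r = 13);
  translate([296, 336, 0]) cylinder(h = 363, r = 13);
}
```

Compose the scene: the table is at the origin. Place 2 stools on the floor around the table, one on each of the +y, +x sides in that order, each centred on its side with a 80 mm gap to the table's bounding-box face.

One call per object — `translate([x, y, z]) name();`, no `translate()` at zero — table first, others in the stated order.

table();
translate([549, 659, 0]) stool();
translate([1487, 115, 0]) stool();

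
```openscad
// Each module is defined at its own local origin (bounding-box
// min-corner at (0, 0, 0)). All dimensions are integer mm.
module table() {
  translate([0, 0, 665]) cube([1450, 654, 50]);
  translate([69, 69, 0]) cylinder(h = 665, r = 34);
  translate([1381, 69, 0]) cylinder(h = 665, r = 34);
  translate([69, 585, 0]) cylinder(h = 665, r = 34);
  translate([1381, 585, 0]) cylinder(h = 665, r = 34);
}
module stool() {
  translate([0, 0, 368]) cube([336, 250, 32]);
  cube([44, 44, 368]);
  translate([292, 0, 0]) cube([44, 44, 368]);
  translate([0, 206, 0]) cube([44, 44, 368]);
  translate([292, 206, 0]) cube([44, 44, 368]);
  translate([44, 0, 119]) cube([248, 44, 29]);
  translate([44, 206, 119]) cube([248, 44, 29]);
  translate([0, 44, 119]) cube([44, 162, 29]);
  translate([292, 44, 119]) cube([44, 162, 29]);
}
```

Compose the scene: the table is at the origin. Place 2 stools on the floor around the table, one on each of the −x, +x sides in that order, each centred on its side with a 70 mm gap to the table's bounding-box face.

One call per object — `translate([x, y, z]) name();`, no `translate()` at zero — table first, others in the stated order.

table();
translate([-406, 202, 0]) stool();
translate([1520, 202, 0]) stool();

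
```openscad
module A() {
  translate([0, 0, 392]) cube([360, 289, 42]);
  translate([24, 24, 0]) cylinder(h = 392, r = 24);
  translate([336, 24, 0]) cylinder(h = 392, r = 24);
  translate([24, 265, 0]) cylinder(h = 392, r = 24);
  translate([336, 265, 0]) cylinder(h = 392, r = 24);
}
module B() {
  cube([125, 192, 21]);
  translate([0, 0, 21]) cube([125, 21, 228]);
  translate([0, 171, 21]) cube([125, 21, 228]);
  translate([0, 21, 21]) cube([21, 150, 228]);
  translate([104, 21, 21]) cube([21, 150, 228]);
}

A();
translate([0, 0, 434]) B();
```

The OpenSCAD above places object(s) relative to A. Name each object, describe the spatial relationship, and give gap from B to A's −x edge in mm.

A is a stool. B is an open box. The open box is on top of the stool. The gap from the open box to the stool's −x edge is 0 mm.

The open box's min-x is at 0; the stool's min-x is 0; gap = 0 mm.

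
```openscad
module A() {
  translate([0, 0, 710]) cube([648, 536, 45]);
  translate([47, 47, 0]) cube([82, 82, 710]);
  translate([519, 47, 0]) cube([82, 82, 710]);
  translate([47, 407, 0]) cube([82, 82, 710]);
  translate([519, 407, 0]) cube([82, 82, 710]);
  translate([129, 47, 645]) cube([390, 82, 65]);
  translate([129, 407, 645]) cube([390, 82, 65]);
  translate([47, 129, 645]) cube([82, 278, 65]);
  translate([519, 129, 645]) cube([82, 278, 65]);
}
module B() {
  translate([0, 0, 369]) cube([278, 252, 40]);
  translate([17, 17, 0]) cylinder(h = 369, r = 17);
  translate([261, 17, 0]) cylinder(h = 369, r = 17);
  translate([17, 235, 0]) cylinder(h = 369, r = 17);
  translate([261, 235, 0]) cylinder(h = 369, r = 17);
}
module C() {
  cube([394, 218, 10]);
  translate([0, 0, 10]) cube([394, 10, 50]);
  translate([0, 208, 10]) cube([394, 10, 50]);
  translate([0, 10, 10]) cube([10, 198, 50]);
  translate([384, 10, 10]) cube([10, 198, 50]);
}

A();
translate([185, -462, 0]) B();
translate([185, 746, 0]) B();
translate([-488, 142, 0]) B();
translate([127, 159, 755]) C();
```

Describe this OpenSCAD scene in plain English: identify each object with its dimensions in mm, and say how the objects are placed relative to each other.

A is a rectangular dining table. The top is 648×536×45 mm with its upper surface at z = 755 mm. It stands on four 82×82 mm square legs, each inset 47 mm from the nearest pair of top edges, running from the floor to the underside of the top. Four apron rails, 82 mm thick and 65 mm tall, run between adjacent legs with their top edges flush with the underside of the top and their outer faces flush with the legs' outer faces.

B is a four-legged stool. The seat is a 278×252×40 mm slab whose top surface is at z = 409 mm; four round legs, each 34 mm in diameter, run from the floor (z = 0) to the underside of the seat, each leg's axis is inset half a diameter from the nearest pair of seat edges (so the leg's bounding box is flush with the corner).

C is an open-topped rectangular box: outside dimensions 394×218×60 mm, with a uniform wall and base thickness of 10 mm. The base is a full 394×218 slab on the floor; four walls sit on top of the base. The front and back walls (the −y and +y sides) span the full width; the two side walls fit between them.

Three stools sit around the table at the −y, +y, −x sides. The open box is on top of the table, centred.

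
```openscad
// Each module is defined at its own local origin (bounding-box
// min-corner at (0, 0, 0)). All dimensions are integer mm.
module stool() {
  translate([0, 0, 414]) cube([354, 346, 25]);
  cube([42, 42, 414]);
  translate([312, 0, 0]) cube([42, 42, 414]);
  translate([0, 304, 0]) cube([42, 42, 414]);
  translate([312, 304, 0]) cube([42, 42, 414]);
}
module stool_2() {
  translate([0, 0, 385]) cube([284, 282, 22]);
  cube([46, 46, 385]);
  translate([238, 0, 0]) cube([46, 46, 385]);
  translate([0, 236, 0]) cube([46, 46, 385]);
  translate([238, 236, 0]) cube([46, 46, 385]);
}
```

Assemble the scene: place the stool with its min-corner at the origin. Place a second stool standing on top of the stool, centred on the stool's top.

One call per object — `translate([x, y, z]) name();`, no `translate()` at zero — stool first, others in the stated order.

stool();
translate([35, 32, 439]) stool_2();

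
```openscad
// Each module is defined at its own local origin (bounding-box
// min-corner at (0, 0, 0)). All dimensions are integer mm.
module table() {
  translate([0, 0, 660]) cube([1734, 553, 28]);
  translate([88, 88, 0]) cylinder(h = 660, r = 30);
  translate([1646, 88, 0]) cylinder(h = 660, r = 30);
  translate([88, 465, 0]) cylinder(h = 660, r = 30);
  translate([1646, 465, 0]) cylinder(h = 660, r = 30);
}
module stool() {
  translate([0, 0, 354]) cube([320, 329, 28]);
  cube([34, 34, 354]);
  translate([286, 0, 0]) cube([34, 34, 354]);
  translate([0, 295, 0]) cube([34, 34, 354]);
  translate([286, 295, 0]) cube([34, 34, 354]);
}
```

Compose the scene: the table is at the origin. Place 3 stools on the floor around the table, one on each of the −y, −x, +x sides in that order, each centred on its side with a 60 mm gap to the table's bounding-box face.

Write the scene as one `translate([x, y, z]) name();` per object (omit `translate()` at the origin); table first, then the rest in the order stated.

table();
translate([707, -389, 0]) stool();
translate([-380, 112, 0]) stool();
translate([1794, 112, 0]) stool();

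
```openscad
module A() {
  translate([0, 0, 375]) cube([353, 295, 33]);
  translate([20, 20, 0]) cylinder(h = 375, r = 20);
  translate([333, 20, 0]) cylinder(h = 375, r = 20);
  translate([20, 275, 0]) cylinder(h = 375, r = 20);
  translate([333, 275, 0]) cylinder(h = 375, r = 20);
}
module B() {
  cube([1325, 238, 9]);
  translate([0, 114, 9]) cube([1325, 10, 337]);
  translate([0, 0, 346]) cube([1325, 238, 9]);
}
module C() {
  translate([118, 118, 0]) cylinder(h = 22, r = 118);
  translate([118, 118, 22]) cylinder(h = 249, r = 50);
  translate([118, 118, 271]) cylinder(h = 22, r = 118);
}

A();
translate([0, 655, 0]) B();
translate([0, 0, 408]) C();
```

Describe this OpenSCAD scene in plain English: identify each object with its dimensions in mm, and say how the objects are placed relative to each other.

A is a four-legged stool. The seat is 353×295 mm, 33 mm thick, top at z = 408 mm. It stands on four round legs, each 40 mm in diameter, from z = 0 to the seat underside, each leg's axis is inset half a diameter from the nearest pair of seat edges (so the leg's bounding box is flush with the corner).

B is an I-beam lying along x, 1325 mm long. Overall section height 355 mm. Two flanges 238 mm wide (y) and 9 mm thick, one on the floor and one at the top; a web 10 mm thick runs between them, centred on the flange width.

C is a spool: two coaxial disc flanges of radius 118 mm and thickness 22 mm, joined by a core cylinder of radius 50 mm and height 249 mm. The lower flange rests on z = 0 and the three cylinders share a vertical axis.

The I-beam is on the floor beside the stool on its +y side. The spool is on top of the stool.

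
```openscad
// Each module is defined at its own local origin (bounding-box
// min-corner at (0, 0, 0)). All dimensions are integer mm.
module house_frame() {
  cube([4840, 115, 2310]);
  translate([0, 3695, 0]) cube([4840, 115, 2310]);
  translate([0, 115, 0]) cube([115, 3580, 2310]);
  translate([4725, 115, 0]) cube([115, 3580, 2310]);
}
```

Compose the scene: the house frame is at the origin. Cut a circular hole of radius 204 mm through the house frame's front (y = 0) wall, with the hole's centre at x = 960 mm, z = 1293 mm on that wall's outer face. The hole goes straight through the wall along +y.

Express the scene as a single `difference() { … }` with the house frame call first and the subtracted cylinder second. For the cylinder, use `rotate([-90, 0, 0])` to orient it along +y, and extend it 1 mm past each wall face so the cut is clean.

difference() {
  house_frame();
  translate([960, -1, 1293]) rotate([-90, 0, 0]) cylinder(h = 117, r = 204);
}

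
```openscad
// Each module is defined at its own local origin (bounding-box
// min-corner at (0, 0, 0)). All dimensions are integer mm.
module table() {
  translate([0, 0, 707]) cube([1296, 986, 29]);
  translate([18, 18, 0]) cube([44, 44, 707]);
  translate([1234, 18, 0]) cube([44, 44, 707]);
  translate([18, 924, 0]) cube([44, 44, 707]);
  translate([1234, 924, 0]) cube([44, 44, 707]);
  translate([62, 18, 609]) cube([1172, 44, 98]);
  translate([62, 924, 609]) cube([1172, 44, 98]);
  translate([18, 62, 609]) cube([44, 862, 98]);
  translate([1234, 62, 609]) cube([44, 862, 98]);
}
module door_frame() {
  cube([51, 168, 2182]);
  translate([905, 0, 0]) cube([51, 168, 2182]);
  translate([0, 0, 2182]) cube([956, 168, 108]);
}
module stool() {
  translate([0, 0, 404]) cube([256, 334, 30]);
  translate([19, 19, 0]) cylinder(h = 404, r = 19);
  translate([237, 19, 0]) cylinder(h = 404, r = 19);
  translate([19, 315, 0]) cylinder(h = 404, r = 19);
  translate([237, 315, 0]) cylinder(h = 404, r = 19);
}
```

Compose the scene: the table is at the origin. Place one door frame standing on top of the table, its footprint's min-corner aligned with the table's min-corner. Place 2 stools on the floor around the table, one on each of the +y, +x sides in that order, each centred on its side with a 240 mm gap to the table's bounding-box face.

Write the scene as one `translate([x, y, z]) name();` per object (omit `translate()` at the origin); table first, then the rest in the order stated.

table();
translate([0, 0, 736]) door_frame();
translate([520, 1226, 0]) stool();
translate([1536, 326, 0]) stool();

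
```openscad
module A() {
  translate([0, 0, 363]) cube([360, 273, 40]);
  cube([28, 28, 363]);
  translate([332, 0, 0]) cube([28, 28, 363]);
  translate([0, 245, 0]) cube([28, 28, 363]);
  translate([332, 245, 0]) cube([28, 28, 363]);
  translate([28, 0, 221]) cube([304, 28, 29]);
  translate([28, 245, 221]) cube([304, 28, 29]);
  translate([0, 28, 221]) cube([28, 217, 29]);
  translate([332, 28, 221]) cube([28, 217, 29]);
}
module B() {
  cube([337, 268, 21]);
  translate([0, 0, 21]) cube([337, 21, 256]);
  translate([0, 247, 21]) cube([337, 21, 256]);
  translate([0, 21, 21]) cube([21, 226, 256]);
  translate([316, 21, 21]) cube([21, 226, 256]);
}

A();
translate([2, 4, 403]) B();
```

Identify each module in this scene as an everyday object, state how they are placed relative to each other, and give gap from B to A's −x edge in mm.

A is a stool. B is an open box. The open box is on top of the stool. The gap from the open box to the stool's −x edge is 2 mm.

The open box's min-x is at 2; the stool's min-x is 0; gap = 2 mm.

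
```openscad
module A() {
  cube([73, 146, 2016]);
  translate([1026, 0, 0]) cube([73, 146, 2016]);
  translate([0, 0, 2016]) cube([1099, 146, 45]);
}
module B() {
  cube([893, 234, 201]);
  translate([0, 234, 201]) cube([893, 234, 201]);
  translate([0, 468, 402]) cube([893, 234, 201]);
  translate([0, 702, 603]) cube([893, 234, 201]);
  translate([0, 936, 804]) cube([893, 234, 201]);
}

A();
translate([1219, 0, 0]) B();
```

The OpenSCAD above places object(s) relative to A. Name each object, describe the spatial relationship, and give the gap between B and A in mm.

A is a door frame. B is a staircase. The staircase is on the floor beside the door frame on its +x side. The gap between the staircase and the door frame is 120 mm.

The staircase's nearest face is 120 mm from the door frame's +x face.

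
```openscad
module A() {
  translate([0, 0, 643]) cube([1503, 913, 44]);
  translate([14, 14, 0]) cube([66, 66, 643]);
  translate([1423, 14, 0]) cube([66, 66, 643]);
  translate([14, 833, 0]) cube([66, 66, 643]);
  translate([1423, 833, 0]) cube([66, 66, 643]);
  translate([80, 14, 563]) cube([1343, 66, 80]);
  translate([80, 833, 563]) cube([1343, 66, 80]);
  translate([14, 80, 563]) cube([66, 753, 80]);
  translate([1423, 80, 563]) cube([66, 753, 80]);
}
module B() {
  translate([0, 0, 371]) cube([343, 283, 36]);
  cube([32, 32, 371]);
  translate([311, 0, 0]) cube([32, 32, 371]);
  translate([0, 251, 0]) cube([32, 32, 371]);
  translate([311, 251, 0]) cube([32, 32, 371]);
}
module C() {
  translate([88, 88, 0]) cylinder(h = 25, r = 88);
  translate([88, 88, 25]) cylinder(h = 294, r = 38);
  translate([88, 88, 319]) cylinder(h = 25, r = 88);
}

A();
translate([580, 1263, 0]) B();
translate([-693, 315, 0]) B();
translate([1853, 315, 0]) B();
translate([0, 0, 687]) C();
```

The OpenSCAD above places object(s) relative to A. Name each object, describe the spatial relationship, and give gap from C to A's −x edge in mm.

The spool's min-x is at 0; the table's min-x is 0; gap = 0 mm.

A is a table. B is a stool. C is a spool. Three stools sit around the table at the +y, −x, +x sides. The spool is on top of the table. The gap from the spool to the table's −x edge is 0 mm.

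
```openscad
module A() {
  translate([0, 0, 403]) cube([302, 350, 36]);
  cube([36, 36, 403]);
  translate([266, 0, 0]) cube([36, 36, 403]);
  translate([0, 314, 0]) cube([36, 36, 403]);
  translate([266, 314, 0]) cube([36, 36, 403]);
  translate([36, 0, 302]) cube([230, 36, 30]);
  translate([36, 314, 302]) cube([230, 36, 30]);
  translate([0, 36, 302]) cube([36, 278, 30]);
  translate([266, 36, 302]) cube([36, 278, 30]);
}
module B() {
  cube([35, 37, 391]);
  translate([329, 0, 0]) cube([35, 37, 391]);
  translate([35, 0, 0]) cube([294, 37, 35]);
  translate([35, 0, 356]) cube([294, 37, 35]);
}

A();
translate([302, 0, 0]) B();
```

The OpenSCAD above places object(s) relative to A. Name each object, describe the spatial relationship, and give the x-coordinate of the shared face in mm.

The stool's +x face and the picture frame's −x face are both at x = 302 mm.

A is a stool. B is a picture frame. The picture frame is against the stool's +x side, with their −y faces flush. The x-coordinate of the shared face is 302 mm.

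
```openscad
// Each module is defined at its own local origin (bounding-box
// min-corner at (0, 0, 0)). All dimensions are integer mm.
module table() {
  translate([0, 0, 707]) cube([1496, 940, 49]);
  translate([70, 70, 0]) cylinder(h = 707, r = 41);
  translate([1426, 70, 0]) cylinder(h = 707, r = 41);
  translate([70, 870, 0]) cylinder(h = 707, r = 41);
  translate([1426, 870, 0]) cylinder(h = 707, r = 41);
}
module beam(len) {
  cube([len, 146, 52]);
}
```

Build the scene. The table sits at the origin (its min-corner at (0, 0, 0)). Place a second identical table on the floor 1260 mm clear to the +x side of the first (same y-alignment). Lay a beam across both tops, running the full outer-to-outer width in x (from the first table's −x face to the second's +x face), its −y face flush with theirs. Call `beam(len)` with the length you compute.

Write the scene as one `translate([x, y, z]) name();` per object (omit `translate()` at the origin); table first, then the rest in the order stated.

table();
translate([2756, 0, 0]) table();
translate([0, 0, 756]) beam(4252);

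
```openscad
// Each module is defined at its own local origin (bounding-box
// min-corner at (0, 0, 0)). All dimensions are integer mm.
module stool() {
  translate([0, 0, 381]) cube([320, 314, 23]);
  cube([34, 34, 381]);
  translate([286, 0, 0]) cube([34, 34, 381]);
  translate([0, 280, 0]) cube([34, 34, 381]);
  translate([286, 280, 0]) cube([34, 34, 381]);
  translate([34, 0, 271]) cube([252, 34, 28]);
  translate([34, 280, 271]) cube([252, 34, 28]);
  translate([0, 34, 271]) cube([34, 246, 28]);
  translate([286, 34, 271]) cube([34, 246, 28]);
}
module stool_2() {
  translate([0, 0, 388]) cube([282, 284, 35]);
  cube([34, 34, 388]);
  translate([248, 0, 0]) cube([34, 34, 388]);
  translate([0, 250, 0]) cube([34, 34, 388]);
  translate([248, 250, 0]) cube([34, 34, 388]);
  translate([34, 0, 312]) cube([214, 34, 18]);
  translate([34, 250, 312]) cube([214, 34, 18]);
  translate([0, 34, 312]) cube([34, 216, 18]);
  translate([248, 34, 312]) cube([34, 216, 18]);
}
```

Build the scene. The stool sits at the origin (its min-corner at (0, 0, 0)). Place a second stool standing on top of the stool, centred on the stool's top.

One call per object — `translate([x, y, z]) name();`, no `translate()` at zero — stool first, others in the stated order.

stool();
translate([19, 15, 404]) stool_2();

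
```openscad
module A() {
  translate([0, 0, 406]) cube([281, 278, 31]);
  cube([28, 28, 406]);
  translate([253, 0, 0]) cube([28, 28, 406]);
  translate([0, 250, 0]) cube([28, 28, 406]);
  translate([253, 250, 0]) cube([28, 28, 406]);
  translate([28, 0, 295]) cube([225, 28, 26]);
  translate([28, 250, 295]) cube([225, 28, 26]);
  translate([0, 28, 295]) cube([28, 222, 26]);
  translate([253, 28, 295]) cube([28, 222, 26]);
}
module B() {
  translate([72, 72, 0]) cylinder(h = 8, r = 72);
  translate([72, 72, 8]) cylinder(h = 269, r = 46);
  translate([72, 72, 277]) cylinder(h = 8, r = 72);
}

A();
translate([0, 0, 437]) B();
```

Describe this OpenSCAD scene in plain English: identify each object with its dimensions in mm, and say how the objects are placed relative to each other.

A is a four-legged stool. The seat is a 281×278×31 mm slab whose top surface is at z = 437 mm; four square legs, each 28×28 mm in cross-section, run from the floor (z = 0) to the underside of the seat, each flush with a corner of the seat. Four stretchers, 28 mm wide and 26 mm tall, connect adjacent legs with their undersides at z = 295 mm, each running between the inner faces of the legs it joins and aligned with the legs' outer faces on the other axis.

B is a spool: two coaxial disc flanges of radius 72 mm and thickness 8 mm, joined by a core cylinder of radius 46 mm and height 269 mm. The lower flange rests on z = 0 and the three cylinders share a vertical axis.

The spool is on top of the stool.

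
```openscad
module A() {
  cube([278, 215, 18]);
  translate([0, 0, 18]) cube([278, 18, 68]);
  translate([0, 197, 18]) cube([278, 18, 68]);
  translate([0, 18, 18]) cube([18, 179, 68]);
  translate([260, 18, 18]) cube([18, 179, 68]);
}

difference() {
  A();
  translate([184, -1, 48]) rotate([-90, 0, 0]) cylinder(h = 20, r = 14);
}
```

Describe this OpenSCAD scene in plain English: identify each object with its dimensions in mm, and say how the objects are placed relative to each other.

A is an open storage box with external size 278×215×86 mm and wall thickness 18 mm (the base is also 18 mm thick). The base covers the whole footprint; the four walls stand on the base, with the y-facing walls full-width and the x-facing walls fitting between their inner faces.

The open box has a circular hole of radius 14 mm through its front wall, centred at (x = 184, z = 48).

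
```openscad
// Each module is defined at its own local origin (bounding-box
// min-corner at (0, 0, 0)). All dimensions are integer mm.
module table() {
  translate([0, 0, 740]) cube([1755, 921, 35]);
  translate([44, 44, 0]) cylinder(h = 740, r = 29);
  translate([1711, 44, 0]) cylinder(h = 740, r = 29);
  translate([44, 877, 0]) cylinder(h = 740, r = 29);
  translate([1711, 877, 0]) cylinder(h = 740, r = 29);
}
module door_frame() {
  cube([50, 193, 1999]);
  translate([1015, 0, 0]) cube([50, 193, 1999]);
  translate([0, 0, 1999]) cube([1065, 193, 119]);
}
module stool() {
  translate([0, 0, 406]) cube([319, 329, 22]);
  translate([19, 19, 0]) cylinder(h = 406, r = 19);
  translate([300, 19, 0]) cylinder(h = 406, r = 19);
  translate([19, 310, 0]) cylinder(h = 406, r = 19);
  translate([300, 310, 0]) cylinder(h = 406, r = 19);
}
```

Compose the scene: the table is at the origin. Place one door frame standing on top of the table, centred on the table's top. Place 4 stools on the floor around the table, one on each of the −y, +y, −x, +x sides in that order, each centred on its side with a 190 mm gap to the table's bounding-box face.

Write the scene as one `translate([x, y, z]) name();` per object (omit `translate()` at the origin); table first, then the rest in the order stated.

table();
translate([345, 364, 775]) door_frame();
translate([718, -519, 0]) stool();
translate([718, 1111, 0]) stool();
translate([-509, 296, 0]) stool();
translate([1945, 296, 0]) stool();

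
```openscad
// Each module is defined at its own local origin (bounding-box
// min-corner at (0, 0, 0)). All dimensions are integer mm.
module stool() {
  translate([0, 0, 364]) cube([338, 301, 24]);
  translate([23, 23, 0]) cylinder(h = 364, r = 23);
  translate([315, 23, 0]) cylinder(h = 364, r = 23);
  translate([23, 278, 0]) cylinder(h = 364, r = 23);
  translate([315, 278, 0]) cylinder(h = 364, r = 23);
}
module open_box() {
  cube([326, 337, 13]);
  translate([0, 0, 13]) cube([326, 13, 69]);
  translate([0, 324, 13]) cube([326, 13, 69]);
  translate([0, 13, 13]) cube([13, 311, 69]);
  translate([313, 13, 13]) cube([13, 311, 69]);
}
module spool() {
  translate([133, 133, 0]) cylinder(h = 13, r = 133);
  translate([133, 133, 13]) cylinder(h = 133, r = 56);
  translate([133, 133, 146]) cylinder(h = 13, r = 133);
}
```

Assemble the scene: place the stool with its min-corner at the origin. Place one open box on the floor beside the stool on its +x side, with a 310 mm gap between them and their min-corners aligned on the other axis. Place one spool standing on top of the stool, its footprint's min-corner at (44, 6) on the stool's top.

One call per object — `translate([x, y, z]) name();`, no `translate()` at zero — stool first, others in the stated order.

stool();
translate([648, 0, 0]) open_box();
translate([44, 6, 388]) spool();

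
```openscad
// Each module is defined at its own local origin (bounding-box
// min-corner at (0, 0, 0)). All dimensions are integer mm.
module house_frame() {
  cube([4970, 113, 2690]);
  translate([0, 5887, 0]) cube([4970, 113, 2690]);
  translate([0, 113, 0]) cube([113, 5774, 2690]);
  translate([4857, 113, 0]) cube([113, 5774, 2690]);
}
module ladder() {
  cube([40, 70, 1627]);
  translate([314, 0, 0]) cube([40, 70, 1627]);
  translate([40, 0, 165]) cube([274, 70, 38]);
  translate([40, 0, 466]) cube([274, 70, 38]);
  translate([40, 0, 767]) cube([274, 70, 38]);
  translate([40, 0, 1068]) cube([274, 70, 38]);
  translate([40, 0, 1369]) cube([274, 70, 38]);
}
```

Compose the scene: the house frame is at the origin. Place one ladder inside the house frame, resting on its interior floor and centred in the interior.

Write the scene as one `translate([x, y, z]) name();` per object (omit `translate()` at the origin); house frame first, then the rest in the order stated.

house_frame();
translate([2308, 2965, 0]) ladder();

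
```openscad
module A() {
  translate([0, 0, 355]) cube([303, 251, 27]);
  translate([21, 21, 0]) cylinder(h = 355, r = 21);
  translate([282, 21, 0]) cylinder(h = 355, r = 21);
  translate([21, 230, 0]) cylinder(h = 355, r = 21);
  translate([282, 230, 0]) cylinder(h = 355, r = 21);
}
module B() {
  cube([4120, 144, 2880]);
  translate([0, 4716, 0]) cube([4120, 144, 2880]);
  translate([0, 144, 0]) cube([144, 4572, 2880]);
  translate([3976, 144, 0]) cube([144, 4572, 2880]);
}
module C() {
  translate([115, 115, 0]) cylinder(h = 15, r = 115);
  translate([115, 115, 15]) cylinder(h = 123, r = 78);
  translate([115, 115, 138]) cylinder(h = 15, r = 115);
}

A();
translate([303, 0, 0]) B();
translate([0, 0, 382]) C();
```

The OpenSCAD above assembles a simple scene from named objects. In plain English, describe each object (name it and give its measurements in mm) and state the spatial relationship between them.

A is a four-legged stool. The seat is a 303×251×27 mm slab whose top surface is at z = 382 mm; four round legs, each 42 mm in diameter, run from the floor (z = 0) to the underside of the seat, each leg's axis is inset half a diameter from the nearest pair of seat edges (so the leg's bounding box is flush with the corner).

B is a box-shaped house frame (walls only): outside footprint 4120×4860 mm, wall height 2880 mm, wall thickness 144 mm. The two y-facing walls run the full x-width; the two x-facing walls fit between the inner faces of the y-facing walls.

C is a spool: two coaxial disc flanges of radius 115 mm and thickness 15 mm, joined by a core cylinder of radius 78 mm and height 123 mm. The lower flange rests on z = 0 and the three cylinders share a vertical axis.

The house frame is against the stool's +x side, with their −y faces flush. The spool is on top of the stool.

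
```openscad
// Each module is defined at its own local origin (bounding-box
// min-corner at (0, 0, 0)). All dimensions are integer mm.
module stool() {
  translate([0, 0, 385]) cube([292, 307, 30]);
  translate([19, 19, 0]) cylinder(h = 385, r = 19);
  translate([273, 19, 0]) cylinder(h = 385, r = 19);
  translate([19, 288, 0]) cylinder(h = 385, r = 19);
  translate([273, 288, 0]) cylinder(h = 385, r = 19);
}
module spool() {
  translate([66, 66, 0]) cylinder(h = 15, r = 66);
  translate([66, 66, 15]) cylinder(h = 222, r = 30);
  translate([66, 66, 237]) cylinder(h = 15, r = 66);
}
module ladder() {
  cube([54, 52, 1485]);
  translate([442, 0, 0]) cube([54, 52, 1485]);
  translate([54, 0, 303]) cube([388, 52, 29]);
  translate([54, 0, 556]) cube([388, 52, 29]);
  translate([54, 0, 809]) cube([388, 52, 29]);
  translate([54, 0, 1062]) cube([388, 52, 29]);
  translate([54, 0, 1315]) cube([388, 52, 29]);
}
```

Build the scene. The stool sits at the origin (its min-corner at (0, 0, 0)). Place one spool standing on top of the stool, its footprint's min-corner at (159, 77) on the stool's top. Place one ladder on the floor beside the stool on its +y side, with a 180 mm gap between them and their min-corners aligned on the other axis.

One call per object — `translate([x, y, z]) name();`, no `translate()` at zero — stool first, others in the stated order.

stool();
translate([159, 77, 415]) spool();
translate([0, 487, 0]) ladder();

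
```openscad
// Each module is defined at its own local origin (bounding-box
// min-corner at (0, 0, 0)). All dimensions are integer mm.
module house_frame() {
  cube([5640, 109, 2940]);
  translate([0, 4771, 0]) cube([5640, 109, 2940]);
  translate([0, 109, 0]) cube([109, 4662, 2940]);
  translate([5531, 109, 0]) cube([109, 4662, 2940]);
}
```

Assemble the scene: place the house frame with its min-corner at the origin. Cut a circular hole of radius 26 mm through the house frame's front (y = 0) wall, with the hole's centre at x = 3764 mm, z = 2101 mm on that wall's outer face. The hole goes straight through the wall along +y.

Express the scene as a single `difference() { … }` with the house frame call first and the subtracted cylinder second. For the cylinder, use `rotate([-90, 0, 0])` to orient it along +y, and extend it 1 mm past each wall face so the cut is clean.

difference() {
  house_frame();
  translate([3764, -1, 2101]) rotate([-90, 0, 0]) cylinder(h = 111, r = 26);
}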